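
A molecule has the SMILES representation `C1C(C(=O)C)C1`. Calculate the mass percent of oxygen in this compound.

19.02%

Atom tally by fragment:
  cyclopropane ring core → C:3 H:6
  (− 1 ring H displaced by substituents)
  + COCH3 → C:2 H:3 O:1
Element totals:
  C: 5
  H: 8
  O: 1
Molecular formula: C5H8O.
Molar mass = 84.118 g/mol.
Mass from O: 1 × 15.999 = 15.999 g/mol.
%O = 15.999 / 84.118 × 100 = 19.02%.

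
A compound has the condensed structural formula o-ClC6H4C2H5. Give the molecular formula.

Atom tally by fragment:
  benzene ring core → C:6 H:6
  (− 2 ring H displaced by substituents)
  + Cl → Cl:1
  + C2H5 → C:2 H:5
Element totals:
  C: 8
  H: 9
  Cl: 1

C8H9Cl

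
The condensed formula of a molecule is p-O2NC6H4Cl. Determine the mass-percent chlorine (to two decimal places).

22.50%

Atom tally by fragment:
  benzene ring core → C:6 H:6
  (− 2 ring H displaced by substituents)
  + NO2 → N:1 O:2
  + Cl → Cl:1
Element totals:
  C: 6
  H: 4
  Cl: 1
  N: 1
  O: 2
Molecular formula: C6H4ClNO2.
Molar mass = 157.553 g/mol.
Mass from Cl: 1 × 35.45 = 35.450 g/mol.
%Cl = 35.450 / 157.553 × 100 = 22.50%.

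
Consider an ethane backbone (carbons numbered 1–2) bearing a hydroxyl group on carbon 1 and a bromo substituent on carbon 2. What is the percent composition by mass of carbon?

19.22%

Atom tally by fragment:
  HOCH2 → C:1 H:3 O:1
  CH2Br → C:1 H:2 Br:1
Element totals:
  C: 2
  H: 5
  Br: 1
  O: 1
Molecular formula: C2H5BrO.
Molar mass = 124.965 g/mol.
Mass from C: 2 × 12.011 = 24.022 g/mol.
%C = 24.022 / 124.965 × 100 = 19.22%.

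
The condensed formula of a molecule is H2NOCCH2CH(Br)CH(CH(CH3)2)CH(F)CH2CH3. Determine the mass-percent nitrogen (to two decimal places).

Element totals:
  C: 10
  H: 19
  Br: 1
  F: 1
  N: 1
  O: 1
Molecular formula: C10H19BrFNO.
Molar mass = 268.170 g/mol.
Mass from N: 1 × 14.007 = 14.007 g/mol.
%N = 14.007 / 268.170 × 100 = 5.22%.

5.22%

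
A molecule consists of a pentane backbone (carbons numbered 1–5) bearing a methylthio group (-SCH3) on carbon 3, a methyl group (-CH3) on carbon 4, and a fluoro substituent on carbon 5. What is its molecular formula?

C7H15FS

Atom tally by fragment:
  CH3 → C:1 H:3
  CH2 → C:1 H:2
  CH(SCH3) → C:2 H:4 S:1
  CH(CH3) → C:2 H:4
  CH2F → C:1 H:2 F:1
Element totals:
  C: 7
  H: 15
  F: 1
  S: 1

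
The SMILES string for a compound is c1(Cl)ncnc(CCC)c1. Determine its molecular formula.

Atom tally by fragment:
  pyrimidine ring core → C:4 H:4 N:2
  (− 2 ring H displaced by substituents)
  + Cl → Cl:1
  + CH2CH2CH3 → C:3 H:7
Element totals:
  C: 7
  H: 9
  Cl: 1
  N: 2

C7H9ClN2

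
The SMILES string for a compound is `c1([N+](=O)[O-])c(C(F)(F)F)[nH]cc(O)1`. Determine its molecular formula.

Atom tally by fragment:
  pyrrole ring core → C:4 H:5 N:1
  (− 3 ring H displaced by substituents)
  + NO2 → N:1 O:2
  + CF3 → C:1 F:3
  + OH → O:1 H:1
Element totals:
  C: 5
  H: 3
  F: 3
  N: 2
  O: 3

C5H3F3N2O3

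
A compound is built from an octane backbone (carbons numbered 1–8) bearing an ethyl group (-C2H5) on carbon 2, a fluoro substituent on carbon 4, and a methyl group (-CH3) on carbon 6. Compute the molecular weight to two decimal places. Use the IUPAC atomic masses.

Atom tally by fragment:
  CH3 → C:1 H:3
  CH(C2H5) → C:3 H:6
  CH2 → C:1 H:2
  CH(F) → C:1 H:1 F:1
  CH2 → C:1 H:2
  CH(CH3) → C:2 H:4
  CH2 → C:1 H:2
  CH3 → C:1 H:3
Element totals:
  C: 11
  H: 23
  F: 1
Molecular formula: C11H23F.
  M = 11(12.011) + 23(1.008) + 18.998
    = 132.121 + 23.184 + 18.998 = 174.303

174.30 g/mol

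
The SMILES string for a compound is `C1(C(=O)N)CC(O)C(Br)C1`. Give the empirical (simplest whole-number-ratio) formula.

Atom tally by fragment:
  cyclopentane ring core → C:5 H:10
  (− 3 ring H displaced by substituents)
  + CONH2 → C:1 H:2 O:1 N:1
  + OH → O:1 H:1
  + Br → Br:1
Element totals:
  C: 6
  H: 10
  Br: 1
  N: 1
  O: 2
Molecular formula: C6H10BrNO2.
gcd of subscripts (1, 6, 10, 1, 2) = 1, so the empirical formula equals the molecular formula.

C6H10BrNO2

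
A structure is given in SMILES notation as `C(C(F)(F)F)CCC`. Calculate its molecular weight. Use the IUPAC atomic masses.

126.12 g/mol

Atom tally by fragment:
  F3CCH2 → C:2 H:2 F:3
  CH2 → C:1 H:2
  CH2 → C:1 H:2
  CH3 → C:1 H:3
Element totals:
  C: 5
  H: 9
  F: 3
Molecular formula: C5H9F3.
  M = 5(12.011) + 9(1.008) + 3(18.998)
    = 60.055 + 9.072 + 56.994 = 126.121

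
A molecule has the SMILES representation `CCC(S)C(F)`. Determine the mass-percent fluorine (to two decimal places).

Atom tally by fragment:
  CH3 → C:1 H:3
  CH2 → C:1 H:2
  CH(SH) → C:1 H:2 S:1
  CH2F → C:1 H:2 F:1
Element totals:
  C: 4
  H: 9
  F: 1
  S: 1
Molecular formula: C4H9FS.
Molar mass = 108.174 g/mol.
Mass from F: 1 × 18.998 = 18.998 g/mol.
%F = 18.998 / 108.174 × 100 = 17.56%.

17.56%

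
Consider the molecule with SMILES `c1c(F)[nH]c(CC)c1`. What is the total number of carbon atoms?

6

Atom tally by fragment:
  pyrrole ring core → C:4 H:5 N:1
  (− 2 ring H displaced by substituents)
  + F → F:1
  + C2H5 → C:2 H:5
Element totals:
  C: 6
  H: 8
  F: 1
  N: 1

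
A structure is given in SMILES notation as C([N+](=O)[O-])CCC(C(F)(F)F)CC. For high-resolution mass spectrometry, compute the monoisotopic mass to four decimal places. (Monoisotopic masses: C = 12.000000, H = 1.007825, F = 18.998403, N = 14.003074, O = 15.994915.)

Atom tally by fragment:
  O2NCH2 → C:1 H:2 N:1 O:2
  CH2 → C:1 H:2
  CH2 → C:1 H:2
  CH(CF3) → C:2 H:1 F:3
  CH2 → C:1 H:2
  CH3 → C:1 H:3
Element totals:
  C: 7
  H: 12
  F: 3
  N: 1
  O: 2
Molecular formula: C7H12F3NO2.
  M = 7(12.0) + 12(1.007825) + 3(18.998403) + 14.003074 + 2(15.994915)
    = 84.000000 + 12.093900 + 56.995209 + 14.003074 + 31.989830 = 199.082013

199.0820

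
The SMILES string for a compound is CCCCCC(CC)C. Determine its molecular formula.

C9H20

Atom tally by fragment:
  CH3 → C:1 H:3
  CH2 → C:1 H:2
  CH2 → C:1 H:2
  CH2 → C:1 H:2
  CH2 → C:1 H:2
  CH(C2H5) → C:3 H:6
  CH3 → C:1 H:3
Element totals:
  C: 9
  H: 20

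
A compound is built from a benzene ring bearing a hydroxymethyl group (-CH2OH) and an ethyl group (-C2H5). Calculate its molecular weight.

Atom tally by fragment:
  benzene ring core → C:6 H:6
  (− 2 ring H displaced by substituents)
  + CH2OH → C:1 H:3 O:1
  + C2H5 → C:2 H:5
Element totals:
  C: 9
  H: 12
  O: 1
Molecular formula: C9H12O.
  M = 9(12.011) + 12(1.008) + 15.999
    = 108.099 + 12.096 + 15.999 = 136.194

136.19 g/mol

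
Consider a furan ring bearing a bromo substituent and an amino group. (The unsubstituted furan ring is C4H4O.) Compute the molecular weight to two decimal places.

161.99 g/mol

Atom tally by fragment:
  furan ring core → C:4 H:4 O:1
  (− 2 ring H displaced by substituents)
  + Br → Br:1
  + NH2 → N:1 H:2
Element totals:
  C: 4
  H: 4
  Br: 1
  N: 1
  O: 1
Molecular formula: C4H4BrNO.
  M = 4(12.011) + 4(1.008) + 79.904 + 14.007 + 15.999
    = 48.044 + 4.032 + 79.904 + 14.007 + 15.999 = 161.986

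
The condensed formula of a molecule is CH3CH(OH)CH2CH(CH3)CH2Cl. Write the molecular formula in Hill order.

C6H13ClO

Atom tally by fragment:
  CH3 → C:1 H:3
  CH(OH) → C:1 H:2 O:1
  CH2 → C:1 H:2
  CH(CH3) → C:2 H:4
  CH2Cl → C:1 H:2 Cl:1
Element totals:
  C: 6
  H: 13
  Cl: 1
  O: 1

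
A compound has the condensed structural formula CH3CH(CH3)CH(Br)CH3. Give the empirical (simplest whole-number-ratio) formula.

C5H11Br

Atom tally by fragment:
  CH3 → C:1 H:3
  CH(CH3) → C:2 H:4
  CH(Br) → C:1 H:1 Br:1
  CH3 → C:1 H:3
Element totals:
  C: 5
  H: 11
  Br: 1
Molecular formula: C5H11Br.
gcd of subscripts (1, 5, 11) = 1, so the empirical formula equals the molecular formula.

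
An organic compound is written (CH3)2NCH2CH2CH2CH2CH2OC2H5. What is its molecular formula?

C9H21NO

Atom tally by fragment:
  (CH3)2NCH2 → C:3 H:8 N:1
  CH2 → C:1 H:2
  CH2 → C:1 H:2
  CH2 → C:1 H:2
  CH2OC2H5 → C:3 H:7 O:1
Element totals:
  C: 9
  H: 21
  N: 1
  O: 1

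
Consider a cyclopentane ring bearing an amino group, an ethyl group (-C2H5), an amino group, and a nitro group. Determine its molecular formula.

C7H15N3O2

Atom tally by fragment:
  cyclopentane ring core → C:5 H:10
  (− 4 ring H displaced by substituents)
  + NH2 → N:1 H:2
  + C2H5 → C:2 H:5
  + NH2 → N:1 H:2
  + NO2 → N:1 O:2
Element totals:
  C: 7
  H: 15
  N: 3
  O: 2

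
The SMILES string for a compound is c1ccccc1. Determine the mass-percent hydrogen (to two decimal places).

7.74%

Atom tally by fragment:
  benzene ring core → C:6 H:6
Element totals:
  C: 6
  H: 6
Molecular formula: C6H6.
Molar mass = 78.114 g/mol.
Mass from H: 6 × 1.008 = 6.048 g/mol.
%H = 6.048 / 78.114 × 100 = 7.74%.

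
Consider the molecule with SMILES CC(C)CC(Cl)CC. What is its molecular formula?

C7H15Cl

Atom tally by fragment:
  CH3 → C:1 H:3
  CH(CH3) → C:2 H:4
  CH2 → C:1 H:2
  CH(Cl) → C:1 H:1 Cl:1
  CH2 → C:1 H:2
  CH3 → C:1 H:3
Element totals:
  C: 7
  H: 15
  Cl: 1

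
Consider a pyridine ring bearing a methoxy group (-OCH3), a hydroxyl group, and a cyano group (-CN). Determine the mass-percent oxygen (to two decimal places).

21.31%

Atom tally by fragment:
  pyridine ring core → C:5 H:5 N:1
  (− 3 ring H displaced by substituents)
  + OCH3 → C:1 H:3 O:1
  + OH → O:1 H:1
  + CN → C:1 N:1
Element totals:
  C: 7
  H: 6
  N: 2
  O: 2
Molecular formula: C7H6N2O2.
Molar mass = 150.137 g/mol.
Mass from O: 2 × 15.999 = 31.998 g/mol.
%O = 31.998 / 150.137 × 100 = 21.31%.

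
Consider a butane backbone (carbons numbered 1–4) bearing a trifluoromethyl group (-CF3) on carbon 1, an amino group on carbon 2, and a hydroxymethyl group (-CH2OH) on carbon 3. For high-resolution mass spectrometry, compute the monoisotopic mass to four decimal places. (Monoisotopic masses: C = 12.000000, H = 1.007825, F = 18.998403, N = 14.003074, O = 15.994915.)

Atom tally by fragment:
  F3CCH2 → C:2 H:2 F:3
  CH(NH2) → C:1 H:3 N:1
  CH(CH2OH) → C:2 H:4 O:1
  CH3 → C:1 H:3
Element totals:
  C: 6
  H: 12
  F: 3
  N: 1
  O: 1
Molecular formula: C6H12F3NO.
  M = 6(12.0) + 12(1.007825) + 3(18.998403) + 14.003074 + 15.994915
    = 72.000000 + 12.093900 + 56.995209 + 14.003074 + 15.994915 = 171.087098

171.0871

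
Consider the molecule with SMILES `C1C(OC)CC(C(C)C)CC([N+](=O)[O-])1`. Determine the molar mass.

201.27 g/mol

Atom tally by fragment:
  cyclohexane ring core → C:6 H:12
  (− 3 ring H displaced by substituents)
  + OCH3 → C:1 H:3 O:1
  + CH(CH3)2 → C:3 H:7
  + NO2 → N:1 O:2
Element totals:
  C: 10
  H: 19
  N: 1
  O: 3
Molecular formula: C10H19NO3.
  M = 10(12.011) + 19(1.008) + 14.007 + 3(15.999)
    = 120.110 + 19.152 + 14.007 + 47.997 = 201.266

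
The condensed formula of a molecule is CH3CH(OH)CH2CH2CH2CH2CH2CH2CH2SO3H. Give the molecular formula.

C9H20O4S

Atom tally by fragment:
  CH3 → C:1 H:3
  CH(OH) → C:1 H:2 O:1
  CH2 → C:1 H:2
  CH2 → C:1 H:2
  CH2 → C:1 H:2
  CH2 → C:1 H:2
  CH2 → C:1 H:2
  CH2 → C:1 H:2
  CH2SO3H → C:1 H:3 S:1 O:3
Element totals:
  C: 9
  H: 20
  O: 4
  S: 1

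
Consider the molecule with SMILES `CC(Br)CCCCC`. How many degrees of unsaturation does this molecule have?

Atom tally by fragment:
  CH3 → C:1 H:3
  CH(Br) → C:1 H:1 Br:1
  CH2 → C:1 H:2
  CH2 → C:1 H:2
  CH2 → C:1 H:2
  CH2 → C:1 H:2
  CH3 → C:1 H:3
Element totals:
  C: 7
  H: 15
  Br: 1
Molecular formula: C7H15Br.
DoU = (2C + 2 + N − H − X) / 2 = (2·7 + 2 + 0 − 15 − 1) / 2 = 0.

0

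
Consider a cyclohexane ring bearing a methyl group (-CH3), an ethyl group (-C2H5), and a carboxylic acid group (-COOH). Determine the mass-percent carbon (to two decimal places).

70.55%

Atom tally by fragment:
  cyclohexane ring core → C:6 H:12
  (− 3 ring H displaced by substituents)
  + CH3 → C:1 H:3
  + C2H5 → C:2 H:5
  + COOH → C:1 H:1 O:2
Element totals:
  C: 10
  H: 18
  O: 2
Molecular formula: C10H18O2.
Molar mass = 170.252 g/mol.
Mass from C: 10 × 12.011 = 120.110 g/mol.
%C = 120.110 / 170.252 × 100 = 70.55%.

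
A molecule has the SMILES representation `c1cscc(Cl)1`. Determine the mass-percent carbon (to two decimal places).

40.52%

Atom tally by fragment:
  thiophene ring core → C:4 H:4 S:1
  (− 1 ring H displaced by substituents)
  + Cl → Cl:1
Element totals:
  C: 4
  H: 3
  Cl: 1
  S: 1
Molecular formula: C4H3ClS.
Molar mass = 118.578 g/mol.
Mass from C: 4 × 12.011 = 48.044 g/mol.
%C = 48.044 / 118.578 × 100 = 40.52%.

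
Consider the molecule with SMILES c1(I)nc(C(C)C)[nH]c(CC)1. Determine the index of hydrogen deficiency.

Atom tally by fragment:
  imidazole ring core → C:3 H:4 N:2
  (− 3 ring H displaced by substituents)
  + I → I:1
  + CH(CH3)2 → C:3 H:7
  + C2H5 → C:2 H:5
Element totals:
  C: 8
  H: 13
  I: 1
  N: 2
Molecular formula: C8H13IN2.
DoU = (2C + 2 + N − H − X) / 2 = (2·8 + 2 + 2 − 13 − 1) / 2 = 3.

3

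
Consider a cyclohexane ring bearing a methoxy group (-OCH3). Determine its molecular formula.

Atom tally by fragment:
  cyclohexane ring core → C:6 H:12
  (− 1 ring H displaced by substituents)
  + OCH3 → C:1 H:3 O:1
Element totals:
  C: 7
  H: 14
  O: 1

C7H14O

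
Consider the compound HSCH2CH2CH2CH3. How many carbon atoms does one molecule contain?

4

Atom tally by fragment:
  HSCH2 → C:1 H:3 S:1
  CH2 → C:1 H:2
  CH2 → C:1 H:2
  CH3 → C:1 H:3
Element totals:
  C: 4
  H: 10
  S: 1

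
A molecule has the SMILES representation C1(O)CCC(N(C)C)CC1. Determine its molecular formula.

C8H17NO

Atom tally by fragment:
  cyclohexane ring core → C:6 H:12
  (− 2 ring H displaced by substituents)
  + OH → O:1 H:1
  + N(CH3)2 → N:1 C:2 H:6
Element totals:
  C: 8
  H: 17
  N: 1
  O: 1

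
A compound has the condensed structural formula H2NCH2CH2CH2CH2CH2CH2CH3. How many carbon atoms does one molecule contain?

7

Element totals:
  C: 7
  H: 17
  N: 1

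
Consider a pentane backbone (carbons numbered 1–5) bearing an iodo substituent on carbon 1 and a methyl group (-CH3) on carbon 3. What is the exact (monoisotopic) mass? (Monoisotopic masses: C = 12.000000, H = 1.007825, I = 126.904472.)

212.0062

Atom tally by fragment:
  ICH2 → C:1 H:2 I:1
  CH2 → C:1 H:2
  CH(CH3) → C:2 H:4
  CH2 → C:1 H:2
  CH3 → C:1 H:3
Element totals:
  C: 6
  H: 13
  I: 1
Molecular formula: C6H13I.
  M = 6(12.0) + 13(1.007825) + 126.904472
    = 72.000000 + 13.101725 + 126.904472 = 212.006197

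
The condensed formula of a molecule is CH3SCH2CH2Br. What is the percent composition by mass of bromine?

51.53%

Element totals:
  C: 3
  H: 7
  Br: 1
  S: 1
Molecular formula: C3H7BrS.
Molar mass = 155.053 g/mol.
Mass from Br: 1 × 79.904 = 79.904 g/mol.
%Br = 79.904 / 155.053 × 100 = 51.53%.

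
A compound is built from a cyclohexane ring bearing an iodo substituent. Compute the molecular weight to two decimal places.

Atom tally by fragment:
  cyclohexane ring core → C:6 H:12
  (− 1 ring H displaced by substituents)
  + I → I:1
Element totals:
  C: 6
  H: 11
  I: 1
Molecular formula: C6H11I.
  M = 6(12.011) + 11(1.008) + 126.904
    = 72.066 + 11.088 + 126.904 = 210.058

210.06 g/mol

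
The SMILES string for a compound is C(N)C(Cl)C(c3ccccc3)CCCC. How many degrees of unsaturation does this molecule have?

4

Atom tally by fragment:
  H2NCH2 → C:1 H:4 N:1
  CH(Cl) → C:1 H:1 Cl:1
  CH(C6H5) → C:7 H:6
  CH2 → C:1 H:2
  CH2 → C:1 H:2
  CH2 → C:1 H:2
  CH3 → C:1 H:3
Element totals:
  C: 13
  H: 20
  Cl: 1
  N: 1
Molecular formula: C13H20ClN.
DoU = (2C + 2 + N − H − X) / 2 = (2·13 + 2 + 1 − 20 − 1) / 2 = 4.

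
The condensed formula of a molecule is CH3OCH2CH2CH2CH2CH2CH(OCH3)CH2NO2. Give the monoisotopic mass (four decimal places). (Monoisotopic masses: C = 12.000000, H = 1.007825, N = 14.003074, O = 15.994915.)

205.1314

Element totals:
  C: 9
  H: 19
  N: 1
  O: 4
Molecular formula: C9H19NO4.
  M = 9(12.0) + 19(1.007825) + 14.003074 + 4(15.994915)
    = 108.000000 + 19.148675 + 14.003074 + 63.979660 = 205.131409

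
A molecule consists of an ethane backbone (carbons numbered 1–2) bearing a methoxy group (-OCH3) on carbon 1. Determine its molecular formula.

C3H8O

Atom tally by fragment:
  CH3OCH2 → C:2 H:5 O:1
  CH3 → C:1 H:3
Element totals:
  C: 3
  H: 8
  O: 1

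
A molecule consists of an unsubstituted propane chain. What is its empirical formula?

Atom tally by fragment:
  CH3 → C:1 H:3
  CH2 → C:1 H:2
  CH3 → C:1 H:3
Element totals:
  C: 3
  H: 8
Molecular formula: C3H8.
gcd of subscripts (3, 8) = 1, so the empirical formula equals the molecular formula.

C3H8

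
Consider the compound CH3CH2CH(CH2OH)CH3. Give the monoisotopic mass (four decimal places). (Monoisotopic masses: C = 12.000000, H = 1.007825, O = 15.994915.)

Element totals:
  C: 5
  H: 12
  O: 1
Molecular formula: C5H12O.
  M = 5(12.0) + 12(1.007825) + 15.994915
    = 60.000000 + 12.093900 + 15.994915 = 88.088815

88.0888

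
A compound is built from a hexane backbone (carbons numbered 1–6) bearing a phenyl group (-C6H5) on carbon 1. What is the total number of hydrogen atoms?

Atom tally by fragment:
  C6H5CH2 → C:7 H:7
  CH2 → C:1 H:2
  CH2 → C:1 H:2
  CH2 → C:1 H:2
  CH2 → C:1 H:2
  CH3 → C:1 H:3
Element totals:
  C: 12
  H: 18

18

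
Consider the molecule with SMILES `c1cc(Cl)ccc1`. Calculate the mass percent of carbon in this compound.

Atom tally by fragment:
  benzene ring core → C:6 H:6
  (− 1 ring H displaced by substituents)
  + Cl → Cl:1
Element totals:
  C: 6
  H: 5
  Cl: 1
Molecular formula: C6H5Cl.
Molar mass = 112.556 g/mol.
Mass from C: 6 × 12.011 = 72.066 g/mol.
%C = 72.066 / 112.556 × 100 = 64.03%.

64.03%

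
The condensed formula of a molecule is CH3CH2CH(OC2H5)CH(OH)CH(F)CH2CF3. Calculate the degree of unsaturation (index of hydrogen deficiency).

0

Atom tally by fragment:
  CH3 → C:1 H:3
  CH2 → C:1 H:2
  CH(OC2H5) → C:3 H:6 O:1
  CH(OH) → C:1 H:2 O:1
  CH(F) → C:1 H:1 F:1
  CH2CF3 → C:2 H:2 F:3
Element totals:
  C: 9
  H: 16
  F: 4
  O: 2
Molecular formula: C9H16F4O2.
DoU = (2C + 2 + N − H − X) / 2 = (2·9 + 2 + 0 − 16 − 4) / 2 = 0.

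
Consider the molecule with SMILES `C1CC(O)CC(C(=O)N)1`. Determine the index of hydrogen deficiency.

2

Atom tally by fragment:
  cyclopentane ring core → C:5 H:10
  (− 2 ring H displaced by substituents)
  + OH → O:1 H:1
  + CONH2 → C:1 H:2 O:1 N:1
Element totals:
  C: 6
  H: 11
  N: 1
  O: 2
Molecular formula: C6H11NO2.
DoU = (2C + 2 + N − H − X) / 2 = (2·6 + 2 + 1 − 11 − 0) / 2 = 2.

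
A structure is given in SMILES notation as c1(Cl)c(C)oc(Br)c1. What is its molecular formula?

C5H4BrClO

Atom tally by fragment:
  furan ring core → C:4 H:4 O:1
  (− 3 ring H displaced by substituents)
  + Cl → Cl:1
  + CH3 → C:1 H:3
  + Br → Br:1
Element totals:
  C: 5
  H: 4
  Br: 1
  Cl: 1
  O: 1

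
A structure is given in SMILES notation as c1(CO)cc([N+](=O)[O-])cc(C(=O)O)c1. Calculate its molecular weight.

197.15 g/mol

Atom tally by fragment:
  benzene ring core → C:6 H:6
  (− 3 ring H displaced by substituents)
  + CH2OH → C:1 H:3 O:1
  + NO2 → N:1 O:2
  + COOH → C:1 H:1 O:2
Element totals:
  C: 8
  H: 7
  N: 1
  O: 5
Molecular formula: C8H7NO5.
  M = 8(12.011) + 7(1.008) + 14.007 + 5(15.999)
    = 96.088 + 7.056 + 14.007 + 79.995 = 197.146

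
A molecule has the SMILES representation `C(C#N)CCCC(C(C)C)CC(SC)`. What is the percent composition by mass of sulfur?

Atom tally by fragment:
  NCCH2 → C:2 H:2 N:1
  CH2 → C:1 H:2
  CH2 → C:1 H:2
  CH2 → C:1 H:2
  CH(CH(CH3)2) → C:4 H:8
  CH2 → C:1 H:2
  CH2SCH3 → C:2 H:5 S:1
Element totals:
  C: 12
  H: 23
  N: 1
  S: 1
Molecular formula: C12H23NS.
Molar mass = 213.383 g/mol.
Mass from S: 1 × 32.06 = 32.060 g/mol.
%S = 32.060 / 213.383 × 100 = 15.02%.

15.02%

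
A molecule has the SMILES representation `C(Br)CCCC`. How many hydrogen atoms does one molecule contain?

11

Atom tally by fragment:
  BrCH2 → C:1 H:2 Br:1
  CH2 → C:1 H:2
  CH2 → C:1 H:2
  CH2 → C:1 H:2
  CH3 → C:1 H:3
Element totals:
  C: 5
  H: 11
  Br: 1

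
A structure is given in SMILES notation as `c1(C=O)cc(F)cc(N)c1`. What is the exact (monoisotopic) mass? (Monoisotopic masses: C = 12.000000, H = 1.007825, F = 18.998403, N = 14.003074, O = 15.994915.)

Atom tally by fragment:
  benzene ring core → C:6 H:6
  (− 3 ring H displaced by substituents)
  + CHO → C:1 H:1 O:1
  + F → F:1
  + NH2 → N:1 H:2
Element totals:
  C: 7
  H: 6
  F: 1
  N: 1
  O: 1
Molecular formula: C7H6FNO.
  M = 7(12.0) + 6(1.007825) + 18.998403 + 14.003074 + 15.994915
    = 84.000000 + 6.046950 + 18.998403 + 14.003074 + 15.994915 = 139.043342

139.0433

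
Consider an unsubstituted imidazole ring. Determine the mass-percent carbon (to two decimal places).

Atom tally by fragment:
  imidazole ring core → C:3 H:4 N:2
Element totals:
  C: 3
  H: 4
  N: 2
Molecular formula: C3H4N2.
Molar mass = 68.079 g/mol.
Mass from C: 3 × 12.011 = 36.033 g/mol.
%C = 36.033 / 68.079 × 100 = 52.93%.

52.93%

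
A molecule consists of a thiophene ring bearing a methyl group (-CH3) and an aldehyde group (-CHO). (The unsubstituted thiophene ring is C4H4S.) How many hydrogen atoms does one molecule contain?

Atom tally by fragment:
  thiophene ring core → C:4 H:4 S:1
  (− 2 ring H displaced by substituents)
  + CH3 → C:1 H:3
  + CHO → C:1 H:1 O:1
Element totals:
  C: 6
  H: 6
  O: 1
  S: 1

6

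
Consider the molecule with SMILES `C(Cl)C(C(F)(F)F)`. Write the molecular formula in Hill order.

Atom tally by fragment:
  ClCH2 → C:1 H:2 Cl:1
  CH2CF3 → C:2 H:2 F:3
Element totals:
  C: 3
  H: 4
  Cl: 1
  F: 3

C3H4ClF3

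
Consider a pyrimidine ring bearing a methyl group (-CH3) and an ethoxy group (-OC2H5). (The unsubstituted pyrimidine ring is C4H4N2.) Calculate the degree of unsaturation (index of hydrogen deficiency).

4

Atom tally by fragment:
  pyrimidine ring core → C:4 H:4 N:2
  (− 2 ring H displaced by substituents)
  + CH3 → C:1 H:3
  + OC2H5 → C:2 H:5 O:1
Element totals:
  C: 7
  H: 10
  N: 2
  O: 1
Molecular formula: C7H10N2O.
DoU = (2C + 2 + N − H − X) / 2 = (2·7 + 2 + 2 − 10 − 0) / 2 = 4.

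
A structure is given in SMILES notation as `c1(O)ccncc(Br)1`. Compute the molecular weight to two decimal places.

174.00 g/mol

Atom tally by fragment:
  pyridine ring core → C:5 H:5 N:1
  (− 2 ring H displaced by substituents)
  + OH → O:1 H:1
  + Br → Br:1
Element totals:
  C: 5
  H: 4
  Br: 1
  N: 1
  O: 1
Molecular formula: C5H4BrNO.
  M = 5(12.011) + 4(1.008) + 79.904 + 14.007 + 15.999
    = 60.055 + 4.032 + 79.904 + 14.007 + 15.999 = 173.997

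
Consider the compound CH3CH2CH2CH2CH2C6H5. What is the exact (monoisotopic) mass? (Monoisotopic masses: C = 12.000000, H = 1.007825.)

Atom tally by fragment:
  CH3 → C:1 H:3
  CH2 → C:1 H:2
  CH2 → C:1 H:2
  CH2 → C:1 H:2
  CH2C6H5 → C:7 H:7
Element totals:
  C: 11
  H: 16
Molecular formula: C11H16.
  M = 11(12.0) + 16(1.007825)
    = 132.000000 + 16.125200 = 148.125200

148.1252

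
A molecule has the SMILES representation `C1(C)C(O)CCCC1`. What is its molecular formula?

C7H14O

Atom tally by fragment:
  cyclohexane ring core → C:6 H:12
  (− 2 ring H displaced by substituents)
  + CH3 → C:1 H:3
  + OH → O:1 H:1
Element totals:
  C: 7
  H: 14
  O: 1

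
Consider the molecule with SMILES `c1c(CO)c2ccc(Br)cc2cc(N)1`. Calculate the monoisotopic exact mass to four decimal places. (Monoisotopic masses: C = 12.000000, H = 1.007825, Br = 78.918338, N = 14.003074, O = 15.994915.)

Atom tally by fragment:
  naphthalene ring system core → C:10 H:8
  (− 3 ring H displaced by substituents)
  + CH2OH → C:1 H:3 O:1
  + Br → Br:1
  + NH2 → N:1 H:2
Element totals:
  C: 11
  H: 10
  Br: 1
  N: 1
  O: 1
Molecular formula: C11H10BrNO.
  M = 11(12.0) + 10(1.007825) + 78.918338 + 14.003074 + 15.994915
    = 132.000000 + 10.078250 + 78.918338 + 14.003074 + 15.994915 = 250.994577

250.9946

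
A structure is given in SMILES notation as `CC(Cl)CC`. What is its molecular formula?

C4H9Cl

Atom tally by fragment:
  CH3 → C:1 H:3
  CH(Cl) → C:1 H:1 Cl:1
  CH2 → C:1 H:2
  CH3 → C:1 H:3
Element totals:
  C: 4
  H: 9
  Cl: 1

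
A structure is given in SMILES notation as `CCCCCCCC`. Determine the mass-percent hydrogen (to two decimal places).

Atom tally by fragment:
  CH3 → C:1 H:3
  CH2 → C:1 H:2
  CH2 → C:1 H:2
  CH2 → C:1 H:2
  CH2 → C:1 H:2
  CH2 → C:1 H:2
  CH2 → C:1 H:2
  CH3 → C:1 H:3
Element totals:
  C: 8
  H: 18
Molecular formula: C8H18.
Molar mass = 114.232 g/mol.
Mass from H: 18 × 1.008 = 18.144 g/mol.
%H = 18.144 / 114.232 × 100 = 15.88%.

15.88%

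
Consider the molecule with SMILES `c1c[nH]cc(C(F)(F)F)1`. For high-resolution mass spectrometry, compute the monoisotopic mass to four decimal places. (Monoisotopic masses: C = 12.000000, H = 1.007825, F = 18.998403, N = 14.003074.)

135.0296

Atom tally by fragment:
  pyrrole ring core → C:4 H:5 N:1
  (− 1 ring H displaced by substituents)
  + CF3 → C:1 F:3
Element totals:
  C: 5
  H: 4
  F: 3
  N: 1
Molecular formula: C5H4F3N.
  M = 5(12.0) + 4(1.007825) + 3(18.998403) + 14.003074
    = 60.000000 + 4.031300 + 56.995209 + 14.003074 = 135.029583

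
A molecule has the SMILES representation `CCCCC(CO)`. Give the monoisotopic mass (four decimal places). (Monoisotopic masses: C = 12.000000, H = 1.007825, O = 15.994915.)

102.1045

Atom tally by fragment:
  CH3 → C:1 H:3
  CH2 → C:1 H:2
  CH2 → C:1 H:2
  CH2 → C:1 H:2
  CH2CH2OH → C:2 H:5 O:1
Element totals:
  C: 6
  H: 14
  O: 1
Molecular formula: C6H14O.
  M = 6(12.0) + 14(1.007825) + 15.994915
    = 72.000000 + 14.109550 + 15.994915 = 102.104465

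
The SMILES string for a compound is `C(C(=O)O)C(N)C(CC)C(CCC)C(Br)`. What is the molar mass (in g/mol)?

280.21 g/mol

Atom tally by fragment:
  HOOCCH2 → C:2 H:3 O:2
  CH(NH2) → C:1 H:3 N:1
  CH(C2H5) → C:3 H:6
  CH(CH2CH2CH3) → C:4 H:8
  CH2Br → C:1 H:2 Br:1
Element totals:
  C: 11
  H: 22
  Br: 1
  N: 1
  O: 2
Molecular formula: C11H22BrNO2.
  M = 11(12.011) + 22(1.008) + 79.904 + 14.007 + 2(15.999)
    = 132.121 + 22.176 + 79.904 + 14.007 + 31.998 = 280.206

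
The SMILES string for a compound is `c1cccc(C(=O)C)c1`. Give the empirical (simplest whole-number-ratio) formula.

Atom tally by fragment:
  benzene ring core → C:6 H:6
  (− 1 ring H displaced by substituents)
  + COCH3 → C:2 H:3 O:1
Element totals:
  C: 8
  H: 8
  O: 1
Molecular formula: C8H8O.
gcd of subscripts (8, 8, 1) = 1, so the empirical formula equals the molecular formula.

C8H8O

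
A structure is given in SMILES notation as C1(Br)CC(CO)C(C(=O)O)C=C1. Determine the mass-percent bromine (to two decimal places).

33.99%

Atom tally by fragment:
  cyclohexene ring core → C:6 H:10
  (− 3 ring H displaced by substituents)
  + Br → Br:1
  + CH2OH → C:1 H:3 O:1
  + COOH → C:1 H:1 O:2
Element totals:
  C: 8
  H: 11
  Br: 1
  O: 3
Molecular formula: C8H11BrO3.
Molar mass = 235.077 g/mol.
Mass from Br: 1 × 79.904 = 79.904 g/mol.
%Br = 79.904 / 235.077 × 100 = 33.99%.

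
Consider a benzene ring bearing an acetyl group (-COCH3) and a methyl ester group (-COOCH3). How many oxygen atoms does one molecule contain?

3

Atom tally by fragment:
  benzene ring core → C:6 H:6
  (− 2 ring H displaced by substituents)
  + COCH3 → C:2 H:3 O:1
  + COOCH3 → C:2 H:3 O:2
Element totals:
  C: 10
  H: 10
  O: 3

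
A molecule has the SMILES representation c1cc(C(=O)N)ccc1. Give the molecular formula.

C7H7NO

Atom tally by fragment:
  benzene ring core → C:6 H:6
  (− 1 ring H displaced by substituents)
  + CONH2 → C:1 H:2 O:1 N:1
Element totals:
  C: 7
  H: 7
  N: 1
  O: 1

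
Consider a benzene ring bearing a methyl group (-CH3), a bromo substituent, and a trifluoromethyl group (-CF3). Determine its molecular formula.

C8H6BrF3

Atom tally by fragment:
  benzene ring core → C:6 H:6
  (− 3 ring H displaced by substituents)
  + CH3 → C:1 H:3
  + Br → Br:1
  + CF3 → C:1 F:3
Element totals:
  C: 8
  H: 6
  Br: 1
  F: 3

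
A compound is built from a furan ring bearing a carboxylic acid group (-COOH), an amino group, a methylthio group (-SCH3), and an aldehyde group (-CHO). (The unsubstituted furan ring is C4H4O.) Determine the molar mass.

201.20 g/mol

Atom tally by fragment:
  furan ring core → C:4 H:4 O:1
  (− 4 ring H displaced by substituents)
  + COOH → C:1 H:1 O:2
  + NH2 → N:1 H:2
  + SCH3 → C:1 H:3 S:1
  + CHO → C:1 H:1 O:1
Element totals:
  C: 7
  H: 7
  N: 1
  O: 4
  S: 1
Molecular formula: C7H7NO4S.
  M = 7(12.011) + 7(1.008) + 14.007 + 4(15.999) + 32.06
    = 84.077 + 7.056 + 14.007 + 63.996 + 32.060 = 201.196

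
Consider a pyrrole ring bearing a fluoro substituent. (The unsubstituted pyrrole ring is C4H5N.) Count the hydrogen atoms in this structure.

4

Atom tally by fragment:
  pyrrole ring core → C:4 H:5 N:1
  (− 1 ring H displaced by substituents)
  + F → F:1
Element totals:
  C: 4
  H: 4
  F: 1
  N: 1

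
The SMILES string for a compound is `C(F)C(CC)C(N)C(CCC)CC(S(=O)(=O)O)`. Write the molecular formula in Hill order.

C11H24FNO3S

Atom tally by fragment:
  FCH2 → C:1 H:2 F:1
  CH(C2H5) → C:3 H:6
  CH(NH2) → C:1 H:3 N:1
  CH(CH2CH2CH3) → C:4 H:8
  CH2 → C:1 H:2
  CH2SO3H → C:1 H:3 S:1 O:3
Element totals:
  C: 11
  H: 24
  F: 1
  N: 1
  O: 3
  S: 1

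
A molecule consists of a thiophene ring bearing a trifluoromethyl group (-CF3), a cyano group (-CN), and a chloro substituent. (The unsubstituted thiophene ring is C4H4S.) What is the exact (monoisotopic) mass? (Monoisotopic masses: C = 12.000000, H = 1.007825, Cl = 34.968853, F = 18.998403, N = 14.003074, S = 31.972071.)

Atom tally by fragment:
  thiophene ring core → C:4 H:4 S:1
  (− 3 ring H displaced by substituents)
  + CF3 → C:1 F:3
  + CN → C:1 N:1
  + Cl → Cl:1
Element totals:
  C: 6
  H: 1
  Cl: 1
  F: 3
  N: 1
  S: 1
Molecular formula: C6HClF3NS.
  M = 6(12.0) + 1.007825 + 34.968853 + 3(18.998403) + 14.003074 + 31.972071
    = 72.000000 + 1.007825 + 34.968853 + 56.995209 + 14.003074 + 31.972071 = 210.947032

210.9470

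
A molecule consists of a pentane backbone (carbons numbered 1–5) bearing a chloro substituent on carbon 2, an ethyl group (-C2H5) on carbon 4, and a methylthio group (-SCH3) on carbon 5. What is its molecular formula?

Atom tally by fragment:
  CH3 → C:1 H:3
  CH(Cl) → C:1 H:1 Cl:1
  CH2 → C:1 H:2
  CH(C2H5) → C:3 H:6
  CH2SCH3 → C:2 H:5 S:1
Element totals:
  C: 8
  H: 17
  Cl: 1
  S: 1

C8H17ClS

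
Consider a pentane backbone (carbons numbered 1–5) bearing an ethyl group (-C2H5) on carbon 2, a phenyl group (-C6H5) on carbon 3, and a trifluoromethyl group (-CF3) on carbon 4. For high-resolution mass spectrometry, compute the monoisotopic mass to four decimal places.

Atom tally by fragment:
  CH3 → C:1 H:3
  CH(C2H5) → C:3 H:6
  CH(C6H5) → C:7 H:6
  CH(CF3) → C:2 H:1 F:3
  CH3 → C:1 H:3
Element totals:
  C: 14
  H: 19
  F: 3
Molecular formula: C14H19F3.
  M = 14(12.0) + 19(1.007825) + 3(18.998403)
    = 168.000000 + 19.148675 + 56.995209 = 244.143884

244.1439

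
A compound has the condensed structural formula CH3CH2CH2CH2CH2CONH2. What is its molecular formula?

C6H13NO

Element totals:
  C: 6
  H: 13
  N: 1
  O: 1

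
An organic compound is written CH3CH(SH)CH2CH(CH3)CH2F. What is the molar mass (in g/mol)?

136.23 g/mol

Atom tally by fragment:
  CH3 → C:1 H:3
  CH(SH) → C:1 H:2 S:1
  CH2 → C:1 H:2
  CH(CH3) → C:2 H:4
  CH2F → C:1 H:2 F:1
Element totals:
  C: 6
  H: 13
  F: 1
  S: 1
Molecular formula: C6H13FS.
  M = 6(12.011) + 13(1.008) + 18.998 + 32.06
    = 72.066 + 13.104 + 18.998 + 32.060 = 136.228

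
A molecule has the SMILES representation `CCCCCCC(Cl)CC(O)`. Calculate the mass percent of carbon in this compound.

60.49%

Atom tally by fragment:
  CH3 → C:1 H:3
  CH2 → C:1 H:2
  CH2 → C:1 H:2
  CH2 → C:1 H:2
  CH2 → C:1 H:2
  CH2 → C:1 H:2
  CH(Cl) → C:1 H:1 Cl:1
  CH2 → C:1 H:2
  CH2OH → C:1 H:3 O:1
Element totals:
  C: 9
  H: 19
  Cl: 1
  O: 1
Molecular formula: C9H19ClO.
Molar mass = 178.700 g/mol.
Mass from C: 9 × 12.011 = 108.099 g/mol.
%C = 108.099 / 178.700 × 100 = 60.49%.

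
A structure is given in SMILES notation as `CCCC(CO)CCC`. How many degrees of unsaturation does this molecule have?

0

Atom tally by fragment:
  CH3 → C:1 H:3
  CH2 → C:1 H:2
  CH2 → C:1 H:2
  CH(CH2OH) → C:2 H:4 O:1
  CH2 → C:1 H:2
  CH2 → C:1 H:2
  CH3 → C:1 H:3
Element totals:
  C: 8
  H: 18
  O: 1
Molecular formula: C8H18O.
DoU = (2C + 2 + N − H − X) / 2 = (2·8 + 2 + 0 − 18 − 0) / 2 = 0.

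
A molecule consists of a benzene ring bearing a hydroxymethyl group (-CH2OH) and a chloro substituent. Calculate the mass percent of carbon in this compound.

Atom tally by fragment:
  benzene ring core → C:6 H:6
  (− 2 ring H displaced by substituents)
  + CH2OH → C:1 H:3 O:1
  + Cl → Cl:1
Element totals:
  C: 7
  H: 7
  Cl: 1
  O: 1
Molecular formula: C7H7ClO.
Molar mass = 142.582 g/mol.
Mass from C: 7 × 12.011 = 84.077 g/mol.
%C = 84.077 / 142.582 × 100 = 58.97%.

58.97%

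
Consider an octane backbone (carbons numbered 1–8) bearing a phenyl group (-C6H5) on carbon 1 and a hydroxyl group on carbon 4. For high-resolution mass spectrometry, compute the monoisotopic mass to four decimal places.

206.1671

Atom tally by fragment:
  C6H5CH2 → C:7 H:7
  CH2 → C:1 H:2
  CH2 → C:1 H:2
  CH(OH) → C:1 H:2 O:1
  CH2 → C:1 H:2
  CH2 → C:1 H:2
  CH2 → C:1 H:2
  CH3 → C:1 H:3
Element totals:
  C: 14
  H: 22
  O: 1
Molecular formula: C14H22O.
  M = 14(12.0) + 22(1.007825) + 15.994915
    = 168.000000 + 22.172150 + 15.994915 = 206.167065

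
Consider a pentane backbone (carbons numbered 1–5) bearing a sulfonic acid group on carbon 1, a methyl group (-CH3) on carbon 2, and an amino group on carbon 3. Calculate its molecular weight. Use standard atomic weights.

Atom tally by fragment:
  HO3SCH2 → C:1 H:3 S:1 O:3
  CH(CH3) → C:2 H:4
  CH(NH2) → C:1 H:3 N:1
  CH2 → C:1 H:2
  CH3 → C:1 H:3
Element totals:
  C: 6
  H: 15
  N: 1
  O: 3
  S: 1
Molecular formula: C6H15NO3S.
  M = 6(12.011) + 15(1.008) + 14.007 + 3(15.999) + 32.06
    = 72.066 + 15.120 + 14.007 + 47.997 + 32.060 = 181.250

181.25 g/mol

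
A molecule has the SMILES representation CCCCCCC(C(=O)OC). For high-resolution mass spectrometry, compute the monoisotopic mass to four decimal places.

Atom tally by fragment:
  CH3 → C:1 H:3
  CH2 → C:1 H:2
  CH2 → C:1 H:2
  CH2 → C:1 H:2
  CH2 → C:1 H:2
  CH2 → C:1 H:2
  CH2COOCH3 → C:3 H:5 O:2
Element totals:
  C: 9
  H: 18
  O: 2
Molecular formula: C9H18O2.
  M = 9(12.0) + 18(1.007825) + 2(15.994915)
    = 108.000000 + 18.140850 + 31.989830 = 158.130680

158.1307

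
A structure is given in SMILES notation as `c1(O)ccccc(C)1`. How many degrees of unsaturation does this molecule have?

Atom tally by fragment:
  benzene ring core → C:6 H:6
  (− 2 ring H displaced by substituents)
  + OH → O:1 H:1
  + CH3 → C:1 H:3
Element totals:
  C: 7
  H: 8
  O: 1
Molecular formula: C7H8O.
DoU = (2C + 2 + N − H − X) / 2 = (2·7 + 2 + 0 − 8 − 0) / 2 = 4.

4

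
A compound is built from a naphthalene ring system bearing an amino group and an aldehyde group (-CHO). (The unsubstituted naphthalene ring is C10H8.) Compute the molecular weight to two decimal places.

171.20 g/mol

Atom tally by fragment:
  naphthalene ring system core → C:10 H:8
  (− 2 ring H displaced by substituents)
  + NH2 → N:1 H:2
  + CHO → C:1 H:1 O:1
Element totals:
  C: 11
  H: 9
  N: 1
  O: 1
Molecular formula: C11H9NO.
  M = 11(12.011) + 9(1.008) + 14.007 + 15.999
    = 132.121 + 9.072 + 14.007 + 15.999 = 171.199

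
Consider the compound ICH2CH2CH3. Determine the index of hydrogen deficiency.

Atom tally by fragment:
  ICH2 → C:1 H:2 I:1
  CH2 → C:1 H:2
  CH3 → C:1 H:3
Element totals:
  C: 3
  H: 7
  I: 1
Molecular formula: C3H7I.
DoU = (2C + 2 + N − H − X) / 2 = (2·3 + 2 + 0 − 7 − 1) / 2 = 0.

0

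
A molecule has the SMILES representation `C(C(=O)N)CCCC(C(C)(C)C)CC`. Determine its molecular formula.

Atom tally by fragment:
  H2NOCCH2 → C:2 H:4 O:1 N:1
  CH2 → C:1 H:2
  CH2 → C:1 H:2
  CH2 → C:1 H:2
  CH(C(CH3)3) → C:5 H:10
  CH2 → C:1 H:2
  CH3 → C:1 H:3
Element totals:
  C: 12
  H: 25
  N: 1
  O: 1

C12H25NO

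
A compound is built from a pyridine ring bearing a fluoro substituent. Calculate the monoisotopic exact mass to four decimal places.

Atom tally by fragment:
  pyridine ring core → C:5 H:5 N:1
  (− 1 ring H displaced by substituents)
  + F → F:1
Element totals:
  C: 5
  H: 4
  F: 1
  N: 1
Molecular formula: C5H4FN.
  M = 5(12.0) + 4(1.007825) + 18.998403 + 14.003074
    = 60.000000 + 4.031300 + 18.998403 + 14.003074 = 97.032777

97.0328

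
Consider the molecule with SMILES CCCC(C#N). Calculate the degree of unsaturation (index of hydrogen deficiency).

2

Atom tally by fragment:
  CH3 → C:1 H:3
  CH2 → C:1 H:2
  CH2 → C:1 H:2
  CH2CN → C:2 H:2 N:1
Element totals:
  C: 5
  H: 9
  N: 1
Molecular formula: C5H9N.
DoU = (2C + 2 + N − H − X) / 2 = (2·5 + 2 + 1 − 9 − 0) / 2 = 2.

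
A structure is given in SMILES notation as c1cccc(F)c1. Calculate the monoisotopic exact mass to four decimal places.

Atom tally by fragment:
  benzene ring core → C:6 H:6
  (− 1 ring H displaced by substituents)
  + F → F:1
Element totals:
  C: 6
  H: 5
  F: 1
Molecular formula: C6H5F.
  M = 6(12.0) + 5(1.007825) + 18.998403
    = 72.000000 + 5.039125 + 18.998403 = 96.037528

96.0375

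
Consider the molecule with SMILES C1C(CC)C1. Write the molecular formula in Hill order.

C5H10

Atom tally by fragment:
  cyclopropane ring core → C:3 H:6
  (− 1 ring H displaced by substituents)
  + C2H5 → C:2 H:5
Element totals:
  C: 5
  H: 10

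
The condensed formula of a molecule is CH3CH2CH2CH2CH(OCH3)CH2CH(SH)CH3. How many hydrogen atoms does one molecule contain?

20

Atom tally by fragment:
  CH3 → C:1 H:3
  CH2 → C:1 H:2
  CH2 → C:1 H:2
  CH2 → C:1 H:2
  CH(OCH3) → C:2 H:4 O:1
  CH2 → C:1 H:2
  CH(SH) → C:1 H:2 S:1
  CH3 → C:1 H:3
Element totals:
  C: 9
  H: 20
  O: 1
  S: 1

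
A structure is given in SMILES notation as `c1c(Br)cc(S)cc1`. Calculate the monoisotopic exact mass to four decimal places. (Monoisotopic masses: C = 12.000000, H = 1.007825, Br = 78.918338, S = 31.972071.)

187.9295

Atom tally by fragment:
  benzene ring core → C:6 H:6
  (− 2 ring H displaced by substituents)
  + Br → Br:1
  + SH → S:1 H:1
Element totals:
  C: 6
  H: 5
  Br: 1
  S: 1
Molecular formula: C6H5BrS.
  M = 6(12.0) + 5(1.007825) + 78.918338 + 31.972071
    = 72.000000 + 5.039125 + 78.918338 + 31.972071 = 187.929534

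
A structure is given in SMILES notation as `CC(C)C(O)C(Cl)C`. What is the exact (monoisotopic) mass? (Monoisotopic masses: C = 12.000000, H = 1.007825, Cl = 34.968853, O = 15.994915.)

Atom tally by fragment:
  CH3 → C:1 H:3
  CH(CH3) → C:2 H:4
  CH(OH) → C:1 H:2 O:1
  CH(Cl) → C:1 H:1 Cl:1
  CH3 → C:1 H:3
Element totals:
  C: 6
  H: 13
  Cl: 1
  O: 1
Molecular formula: C6H13ClO.
  M = 6(12.0) + 13(1.007825) + 34.968853 + 15.994915
    = 72.000000 + 13.101725 + 34.968853 + 15.994915 = 136.065493

136.0655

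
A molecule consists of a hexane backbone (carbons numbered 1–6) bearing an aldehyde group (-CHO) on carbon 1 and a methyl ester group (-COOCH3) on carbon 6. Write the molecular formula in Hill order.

C9H16O3

Atom tally by fragment:
  OHCCH2 → C:2 H:3 O:1
  CH2 → C:1 H:2
  CH2 → C:1 H:2
  CH2 → C:1 H:2
  CH2 → C:1 H:2
  CH2COOCH3 → C:3 H:5 O:2
Element totals:
  C: 9
  H: 16
  O: 3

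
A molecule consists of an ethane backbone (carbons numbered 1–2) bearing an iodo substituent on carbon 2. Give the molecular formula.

C2H5I

Atom tally by fragment:
  CH3 → C:1 H:3
  CH2I → C:1 H:2 I:1
Element totals:
  C: 2
  H: 5
  I: 1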